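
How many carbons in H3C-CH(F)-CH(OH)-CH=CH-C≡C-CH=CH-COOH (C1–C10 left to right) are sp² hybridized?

C1: sp3
C2: sp3
C3: sp3
C4: sp2 ✓
C5: sp2 ✓
C6: sp
C7: sp
C8: sp2 ✓
C9: sp2 ✓
C10: sp2 ✓
C4, C5, C8, C9, C10 → 5 sp2 carbons.

5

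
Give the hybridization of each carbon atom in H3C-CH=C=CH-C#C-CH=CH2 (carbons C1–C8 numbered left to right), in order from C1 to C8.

C1 sp3, C2 sp2, C3 sp, C4 sp2, C5 sp, C6 sp, C7 sp2, C8 sp2

C1: 4 σ bonds; 4 regions of electron density → sp3.
C2 is sp2: 3 σ bonds, plus one π bond, 3 electron-density regions.
C3: 2 σ bonds, plus two π bonds — 2 electron domains, sp.
C4 is sp2: 3 σ bonds, plus one π bond, 3 electron-density regions.
C5 carries 2 σ bonds, plus two π bonds, giving a steric number of 2, so it is sp.
C6: 2 σ bonds, plus two π bonds; 2 regions of electron density → sp.
C7: 3 σ bonds, plus one π bond; 3 regions of electron density → sp2.
C8 (3 σ bonds, plus one π bond) has steric number 3: sp2.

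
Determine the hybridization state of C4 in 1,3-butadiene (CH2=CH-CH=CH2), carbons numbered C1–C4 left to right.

C4 — 3 σ bonds, plus one π bond. Steric number 3, so sp2.

sp^2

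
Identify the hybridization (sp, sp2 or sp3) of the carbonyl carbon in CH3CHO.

The carbonyl carbon — 3 σ bonds, plus one π bond. Steric number 3, so sp2.

sp²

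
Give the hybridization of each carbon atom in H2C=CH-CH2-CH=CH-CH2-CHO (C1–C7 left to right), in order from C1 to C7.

C1 carries 3 σ bonds, plus one π bond, giving a steric number of 3, so it is sp2.
C2 has 3 σ bonds, plus one π bond: steric number 3 → sp2.
C3: 4 σ bonds; 4 regions of electron density → sp3.
C4 carries 3 σ bonds, plus one π bond, giving a steric number of 3, so it is sp2.
C5 carries 3 σ bonds, plus one π bond, giving a steric number of 3, so it is sp2.
C6 — 4 σ bonds. Steric number 4, so sp3.
C7: 3 σ bonds, plus one π bond; 3 regions of electron density → sp2.

C1 sp2, C2 sp2, C3 sp3, C4 sp2, C5 sp2, C6 sp3, C7 sp2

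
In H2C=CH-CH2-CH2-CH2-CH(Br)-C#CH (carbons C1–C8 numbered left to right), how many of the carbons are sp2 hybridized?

C1: sp2 ✓
C2: sp2 ✓
C3: sp3
C4: sp3
C5: sp3
C6: sp3
C7: sp
C8: sp
C1, C2 → 2 sp2 carbons.

2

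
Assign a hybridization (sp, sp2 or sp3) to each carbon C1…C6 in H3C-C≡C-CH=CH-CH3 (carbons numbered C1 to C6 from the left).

C1 sp3, C2 sp, C3 sp, C4 sp2, C5 sp2, C6 sp3

C1 has 4 σ bonds: steric number 4 → sp3.
C2 is sp: 2 σ bonds, plus two π bonds, 2 electron-density regions.
C3 is sp: 2 σ bonds, plus two π bonds, 2 electron-density regions.
C4 (3 σ bonds, plus one π bond) has steric number 3: sp2.
C5 is sp2: 3 σ bonds, plus one π bond, 3 electron-density regions.
C6 is sp3: 4 σ bonds, 4 electron-density regions.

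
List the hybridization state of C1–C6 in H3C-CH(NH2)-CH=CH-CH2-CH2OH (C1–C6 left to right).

C1: 4 σ bonds — 4 electron domains, sp3.
C2: 4 σ bonds; 4 regions of electron density → sp3.
C3 is sp2: 3 σ bonds, plus one π bond, 3 electron-density regions.
C4 (3 σ bonds, plus one π bond) has steric number 3: sp2.
C5 carries 4 σ bonds, giving a steric number of 4, so it is sp3.
C6 is sp3: 4 σ bonds, 4 electron-density regions.

C1 sp3, C2 sp3, C3 sp2, C4 sp2, C5 sp3, C6 sp3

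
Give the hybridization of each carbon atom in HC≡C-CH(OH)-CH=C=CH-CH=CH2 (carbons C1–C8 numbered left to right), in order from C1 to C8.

C1 carries 2 σ bonds, plus two π bonds, giving a steric number of 2, so it is sp.
C2 (2 σ bonds, plus two π bonds) has steric number 2: sp.
C3 is sp3: 4 σ bonds, 4 electron-density regions.
C4 is sp2: 3 σ bonds, plus one π bond, 3 electron-density regions.
C5 carries 2 σ bonds, plus two π bonds, giving a steric number of 2, so it is sp.
C6 has 3 σ bonds, plus one π bond: steric number 3 → sp2.
C7: 3 σ bonds, plus one π bond — 3 electron domains, sp2.
C8 (3 σ bonds, plus one π bond) has steric number 3: sp2.

C1 sp, C2 sp, C3 sp3, C4 sp2, C5 sp, C6 sp2, C7 sp2, C8 sp2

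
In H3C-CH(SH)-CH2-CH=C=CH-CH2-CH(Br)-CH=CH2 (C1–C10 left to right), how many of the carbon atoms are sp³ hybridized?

5

C1: sp3 ✓
C2: sp3 ✓
C3: sp3 ✓
C4: sp2
C5: sp
C6: sp2
C7: sp3 ✓
C8: sp3 ✓
C9: sp2
C10: sp2
C1, C2, C3, C7, C8 → 5 sp3 carbons.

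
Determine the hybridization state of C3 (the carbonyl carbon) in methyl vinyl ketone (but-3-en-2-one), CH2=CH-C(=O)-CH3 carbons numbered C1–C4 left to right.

sp^2

C3 (the carbonyl carbon): 3 σ bonds, plus one π bond; 3 regions of electron density → sp2.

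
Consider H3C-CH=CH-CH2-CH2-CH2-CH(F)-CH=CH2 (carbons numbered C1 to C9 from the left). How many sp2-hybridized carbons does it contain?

C1: sp3
C2: sp2 ✓
C3: sp2 ✓
C4: sp3
C5: sp3
C6: sp3
C7: sp3
C8: sp2 ✓
C9: sp2 ✓
C2, C3, C8, C9 → 4 sp2 carbons.

4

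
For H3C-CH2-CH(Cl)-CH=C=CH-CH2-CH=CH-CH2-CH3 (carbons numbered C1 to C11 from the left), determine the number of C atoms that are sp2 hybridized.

4

C1: sp3
C2: sp3
C3: sp3
C4: sp2 ✓
C5: sp
C6: sp2 ✓
C7: sp3
C8: sp2 ✓
C9: sp2 ✓
C10: sp3
C11: sp3
C4, C6, C8, C9 → 4 sp2 carbons.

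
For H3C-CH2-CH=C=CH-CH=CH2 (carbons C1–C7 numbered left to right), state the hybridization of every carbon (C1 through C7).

C1 is sp3: 4 σ bonds, 4 electron-density regions.
C2 — 4 σ bonds. Steric number 4, so sp3.
C3: 3 σ bonds, plus one π bond; 3 regions of electron density → sp2.
C4: 2 σ bonds, plus two π bonds; 2 regions of electron density → sp.
C5 (3 σ bonds, plus one π bond) has steric number 3: sp2.
C6 is sp2: 3 σ bonds, plus one π bond, 3 electron-density regions.
C7 — 3 σ bonds, plus one π bond. Steric number 3, so sp2.

C1 sp3, C2 sp3, C3 sp2, C4 sp, C5 sp2, C6 sp2, C7 sp2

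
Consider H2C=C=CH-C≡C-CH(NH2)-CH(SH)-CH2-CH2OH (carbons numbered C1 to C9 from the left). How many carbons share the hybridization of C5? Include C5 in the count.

C5 is sp (two π bonds).
C1: sp2
C2: sp ✓
C3: sp2
C4: sp ✓
C5: sp ✓
C6: sp3
C7: sp3
C8: sp3
C9: sp3
3 carbons are sp.

3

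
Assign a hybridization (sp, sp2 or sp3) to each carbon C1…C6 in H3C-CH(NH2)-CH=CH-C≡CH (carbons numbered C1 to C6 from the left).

C1: 4 σ bonds; 4 regions of electron density → sp3.
C2 carries 4 σ bonds, giving a steric number of 4, so it is sp3.
C3 carries 3 σ bonds, plus one π bond, giving a steric number of 3, so it is sp2.
C4 carries 3 σ bonds, plus one π bond, giving a steric number of 3, so it is sp2.
C5 carries 2 σ bonds, plus two π bonds, giving a steric number of 2, so it is sp.
C6 has 2 σ bonds, plus two π bonds: steric number 2 → sp.

C1 sp3, C2 sp3, C3 sp2, C4 sp2, C5 sp, C6 sp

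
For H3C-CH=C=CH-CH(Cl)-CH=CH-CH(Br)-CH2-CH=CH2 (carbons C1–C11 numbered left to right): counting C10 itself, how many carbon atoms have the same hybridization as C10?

C10 is sp2 (one π bond).
C1: sp3
C2: sp2 ✓
C3: sp
C4: sp2 ✓
C5: sp3
C6: sp2 ✓
C7: sp2 ✓
C8: sp3
C9: sp3
C10: sp2 ✓
C11: sp2 ✓
6 carbons are sp2.

6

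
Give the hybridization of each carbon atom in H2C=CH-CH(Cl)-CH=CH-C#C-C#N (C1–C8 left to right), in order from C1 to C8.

C1 sp2, C2 sp2, C3 sp3, C4 sp2, C5 sp2, C6 sp, C7 sp, C8 sp

C1 is sp2: 3 σ bonds, plus one π bond, 3 electron-density regions.
C2: 3 σ bonds, plus one π bond; 3 regions of electron density → sp2.
C3: 4 σ bonds — 4 electron domains, sp3.
C4 is sp2: 3 σ bonds, plus one π bond, 3 electron-density regions.
C5 is sp2: 3 σ bonds, plus one π bond, 3 electron-density regions.
C6 has 2 σ bonds, plus two π bonds: steric number 2 → sp.
C7 has 2 σ bonds, plus two π bonds: steric number 2 → sp.
C8 — 2 σ bonds, plus two π bonds. Steric number 2, so sp.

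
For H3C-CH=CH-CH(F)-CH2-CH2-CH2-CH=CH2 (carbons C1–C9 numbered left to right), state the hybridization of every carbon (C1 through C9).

C1 sp3, C2 sp2, C3 sp2, C4 sp3, C5 sp3, C6 sp3, C7 sp3, C8 sp2, C9 sp2

C1 is sp3: 4 σ bonds, 4 electron-density regions.
C2 — 3 σ bonds, plus one π bond. Steric number 3, so sp2.
C3 is sp2: 3 σ bonds, plus one π bond, 3 electron-density regions.
C4 (4 σ bonds) has steric number 4: sp3.
C5: 4 σ bonds — 4 electron domains, sp3.
C6 (4 σ bonds) has steric number 4: sp3.
C7: 4 σ bonds — 4 electron domains, sp3.
C8: 3 σ bonds, plus one π bond; 3 regions of electron density → sp2.
C9 has 3 σ bonds, plus one π bond: steric number 3 → sp2.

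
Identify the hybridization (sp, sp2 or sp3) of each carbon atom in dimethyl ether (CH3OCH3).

sp3

Each carbon atom — 4 σ bonds. Steric number 4, so sp3.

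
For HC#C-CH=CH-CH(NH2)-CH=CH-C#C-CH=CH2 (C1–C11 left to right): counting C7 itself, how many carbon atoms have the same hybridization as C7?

6

C7 is sp2 (one π bond).
C1: sp
C2: sp
C3: sp2 ✓
C4: sp2 ✓
C5: sp3
C6: sp2 ✓
C7: sp2 ✓
C8: sp
C9: sp
C10: sp2 ✓
C11: sp2 ✓
6 carbons are sp2.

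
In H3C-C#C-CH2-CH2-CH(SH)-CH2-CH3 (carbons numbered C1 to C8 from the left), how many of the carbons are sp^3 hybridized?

6

C1: sp3 ✓
C2: sp
C3: sp
C4: sp3 ✓
C5: sp3 ✓
C6: sp3 ✓
C7: sp3 ✓
C8: sp3 ✓
C1, C4, C5, C6, C7, C8 → 6 sp3 carbons.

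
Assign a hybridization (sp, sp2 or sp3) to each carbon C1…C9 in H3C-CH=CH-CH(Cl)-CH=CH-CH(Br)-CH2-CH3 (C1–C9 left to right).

C1 sp3, C2 sp2, C3 sp2, C4 sp3, C5 sp2, C6 sp2, C7 sp3, C8 sp3, C9 sp3

C1 has 4 σ bonds: steric number 4 → sp3.
C2 (3 σ bonds, plus one π bond) has steric number 3: sp2.
C3: 3 σ bonds, plus one π bond; 3 regions of electron density → sp2.
C4: 4 σ bonds — 4 electron domains, sp3.
C5: 3 σ bonds, plus one π bond — 3 electron domains, sp2.
C6 is sp2: 3 σ bonds, plus one π bond, 3 electron-density regions.
C7: 4 σ bonds; 4 regions of electron density → sp3.
C8 — 4 σ bonds. Steric number 4, so sp3.
C9: 4 σ bonds; 4 regions of electron density → sp3.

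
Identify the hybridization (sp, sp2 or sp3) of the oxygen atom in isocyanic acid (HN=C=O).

sp^2

The oxygen atom: 1 σ bond and 2 lone pairs, plus one π bond; 3 regions of electron density → sp2.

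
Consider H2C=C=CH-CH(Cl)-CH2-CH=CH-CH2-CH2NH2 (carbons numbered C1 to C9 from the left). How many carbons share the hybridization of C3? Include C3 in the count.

C3 is sp2 (one π bond).
C1: sp2 ✓
C2: sp
C3: sp2 ✓
C4: sp3
C5: sp3
C6: sp2 ✓
C7: sp2 ✓
C8: sp3
C9: sp3
4 carbons are sp2.

4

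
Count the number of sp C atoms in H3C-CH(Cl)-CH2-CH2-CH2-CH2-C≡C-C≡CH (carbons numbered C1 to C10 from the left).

C1: sp3
C2: sp3
C3: sp3
C4: sp3
C5: sp3
C6: sp3
C7: sp ✓
C8: sp ✓
C9: sp ✓
C10: sp ✓
C7, C8, C9, C10 → 4 sp carbons.

4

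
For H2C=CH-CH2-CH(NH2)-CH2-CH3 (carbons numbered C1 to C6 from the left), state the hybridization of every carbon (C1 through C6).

C1 sp2, C2 sp2, C3 sp3, C4 sp3, C5 sp3, C6 sp3

C1 is sp2: 3 σ bonds, plus one π bond, 3 electron-density regions.
C2 has 3 σ bonds, plus one π bond: steric number 3 → sp2.
C3 has 4 σ bonds: steric number 4 → sp3.
C4: 4 σ bonds; 4 regions of electron density → sp3.
C5: 4 σ bonds — 4 electron domains, sp3.
C6 is sp3: 4 σ bonds, 4 electron-density regions.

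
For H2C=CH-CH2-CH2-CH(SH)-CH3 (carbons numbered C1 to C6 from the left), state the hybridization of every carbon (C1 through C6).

C1: 3 σ bonds, plus one π bond; 3 regions of electron density → sp2.
C2 — 3 σ bonds, plus one π bond. Steric number 3, so sp2.
C3 has 4 σ bonds: steric number 4 → sp3.
C4: 4 σ bonds; 4 regions of electron density → sp3.
C5 — 4 σ bonds. Steric number 4, so sp3.
C6 is sp3: 4 σ bonds, 4 electron-density regions.

C1 sp2, C2 sp2, C3 sp3, C4 sp3, C5 sp3, C6 sp3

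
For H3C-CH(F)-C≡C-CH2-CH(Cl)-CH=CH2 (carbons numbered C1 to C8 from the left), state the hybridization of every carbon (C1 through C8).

C1 sp3, C2 sp3, C3 sp, C4 sp, C5 sp3, C6 sp3, C7 sp2, C8 sp2

C1: 4 σ bonds — 4 electron domains, sp3.
C2 is sp3: 4 σ bonds, 4 electron-density regions.
C3 (2 σ bonds, plus two π bonds) has steric number 2: sp.
C4 is sp: 2 σ bonds, plus two π bonds, 2 electron-density regions.
C5 has 4 σ bonds: steric number 4 → sp3.
C6 carries 4 σ bonds, giving a steric number of 4, so it is sp3.
C7: 3 σ bonds, plus one π bond; 3 regions of electron density → sp2.
C8: 3 σ bonds, plus one π bond — 3 electron domains, sp2.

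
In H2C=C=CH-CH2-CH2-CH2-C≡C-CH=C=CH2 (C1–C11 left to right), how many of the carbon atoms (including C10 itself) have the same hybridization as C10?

C10 is sp (two π bonds).
C1: sp2
C2: sp ✓
C3: sp2
C4: sp3
C5: sp3
C6: sp3
C7: sp ✓
C8: sp ✓
C9: sp2
C10: sp ✓
C11: sp2
4 carbons are sp.

4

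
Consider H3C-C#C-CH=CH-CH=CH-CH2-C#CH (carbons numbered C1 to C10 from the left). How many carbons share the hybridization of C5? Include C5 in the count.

4

C5 is sp2 (one π bond).
C1: sp3
C2: sp
C3: sp
C4: sp2 ✓
C5: sp2 ✓
C6: sp2 ✓
C7: sp2 ✓
C8: sp3
C9: sp
C10: sp
4 carbons are sp2.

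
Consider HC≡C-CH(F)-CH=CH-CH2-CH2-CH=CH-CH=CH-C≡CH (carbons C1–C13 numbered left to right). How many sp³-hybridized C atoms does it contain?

3

C1: sp
C2: sp
C3: sp3 ✓
C4: sp2
C5: sp2
C6: sp3 ✓
C7: sp3 ✓
C8: sp2
C9: sp2
C10: sp2
C11: sp2
C12: sp
C13: sp
C3, C6, C7 → 3 sp3 carbons.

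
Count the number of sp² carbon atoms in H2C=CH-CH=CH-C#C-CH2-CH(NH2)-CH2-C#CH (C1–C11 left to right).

4

C1: sp2 ✓
C2: sp2 ✓
C3: sp2 ✓
C4: sp2 ✓
C5: sp
C6: sp
C7: sp3
C8: sp3
C9: sp3
C10: sp
C11: sp
C1, C2, C3, C4 → 4 sp2 carbons.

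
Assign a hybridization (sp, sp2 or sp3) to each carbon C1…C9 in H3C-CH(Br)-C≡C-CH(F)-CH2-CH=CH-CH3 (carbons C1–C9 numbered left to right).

C1 sp3, C2 sp3, C3 sp, C4 sp, C5 sp3, C6 sp3, C7 sp2, C8 sp2, C9 sp3

C1 — 4 σ bonds. Steric number 4, so sp3.
C2 — 4 σ bonds. Steric number 4, so sp3.
C3 carries 2 σ bonds, plus two π bonds, giving a steric number of 2, so it is sp.
C4 — 2 σ bonds, plus two π bonds. Steric number 2, so sp.
C5 has 4 σ bonds: steric number 4 → sp3.
C6: 4 σ bonds — 4 electron domains, sp3.
C7: 3 σ bonds, plus one π bond; 3 regions of electron density → sp2.
C8 carries 3 σ bonds, plus one π bond, giving a steric number of 3, so it is sp2.
C9 — 4 σ bonds. Steric number 4, so sp3.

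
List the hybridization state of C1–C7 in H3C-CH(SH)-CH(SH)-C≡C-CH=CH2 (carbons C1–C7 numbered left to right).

C1 is sp3: 4 σ bonds, 4 electron-density regions.
C2 (4 σ bonds) has steric number 4: sp3.
C3 carries 4 σ bonds, giving a steric number of 4, so it is sp3.
C4 (2 σ bonds, plus two π bonds) has steric number 2: sp.
C5: 2 σ bonds, plus two π bonds — 2 electron domains, sp.
C6: 3 σ bonds, plus one π bond — 3 electron domains, sp2.
C7 — 3 σ bonds, plus one π bond. Steric number 3, so sp2.

C1 sp3, C2 sp3, C3 sp3, C4 sp, C5 sp, C6 sp2, C7 sp2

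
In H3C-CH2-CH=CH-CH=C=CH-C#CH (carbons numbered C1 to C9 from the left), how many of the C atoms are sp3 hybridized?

2

C1: sp3 ✓
C2: sp3 ✓
C3: sp2
C4: sp2
C5: sp2
C6: sp
C7: sp2
C8: sp
C9: sp
C1, C2 → 2 sp3 carbons.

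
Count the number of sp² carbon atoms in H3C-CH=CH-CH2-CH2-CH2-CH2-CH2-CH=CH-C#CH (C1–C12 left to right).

C1: sp3
C2: sp2 ✓
C3: sp2 ✓
C4: sp3
C5: sp3
C6: sp3
C7: sp3
C8: sp3
C9: sp2 ✓
C10: sp2 ✓
C11: sp
C12: sp
C2, C3, C9, C10 → 4 sp2 carbons.

4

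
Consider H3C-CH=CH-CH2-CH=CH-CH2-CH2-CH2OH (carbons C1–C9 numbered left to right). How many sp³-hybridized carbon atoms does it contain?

5

C1: sp3 ✓
C2: sp2
C3: sp2
C4: sp3 ✓
C5: sp2
C6: sp2
C7: sp3 ✓
C8: sp3 ✓
C9: sp3 ✓
C1, C4, C7, C8, C9 → 5 sp3 carbons.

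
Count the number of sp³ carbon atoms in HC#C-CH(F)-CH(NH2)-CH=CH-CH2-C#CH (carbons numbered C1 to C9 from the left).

C1: sp
C2: sp
C3: sp3 ✓
C4: sp3 ✓
C5: sp2
C6: sp2
C7: sp3 ✓
C8: sp
C9: sp
C3, C4, C7 → 3 sp3 carbons.

3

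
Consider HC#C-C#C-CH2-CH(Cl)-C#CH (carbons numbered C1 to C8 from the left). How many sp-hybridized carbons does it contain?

6

C1: sp ✓
C2: sp ✓
C3: sp ✓
C4: sp ✓
C5: sp3
C6: sp3
C7: sp ✓
C8: sp ✓
C1, C2, C3, C4, C7, C8 → 6 sp carbons.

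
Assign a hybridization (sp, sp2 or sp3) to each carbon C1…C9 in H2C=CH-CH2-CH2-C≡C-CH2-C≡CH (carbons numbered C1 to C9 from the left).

C1 sp2, C2 sp2, C3 sp3, C4 sp3, C5 sp, C6 sp, C7 sp3, C8 sp, C9 sp

C1 is sp2: 3 σ bonds, plus one π bond, 3 electron-density regions.
C2 (3 σ bonds, plus one π bond) has steric number 3: sp2.
C3 has 4 σ bonds: steric number 4 → sp3.
C4 (4 σ bonds) has steric number 4: sp3.
C5 (2 σ bonds, plus two π bonds) has steric number 2: sp.
C6 has 2 σ bonds, plus two π bonds: steric number 2 → sp.
C7 (4 σ bonds) has steric number 4: sp3.
C8 — 2 σ bonds, plus two π bonds. Steric number 2, so sp.
C9 carries 2 σ bonds, plus two π bonds, giving a steric number of 2, so it is sp.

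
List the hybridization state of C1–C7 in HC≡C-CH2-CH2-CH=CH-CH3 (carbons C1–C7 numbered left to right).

C1 is sp: 2 σ bonds, plus two π bonds, 2 electron-density regions.
C2 has 2 σ bonds, plus two π bonds: steric number 2 → sp.
C3 carries 4 σ bonds, giving a steric number of 4, so it is sp3.
C4 (4 σ bonds) has steric number 4: sp3.
C5 (3 σ bonds, plus one π bond) has steric number 3: sp2.
C6 — 3 σ bonds, plus one π bond. Steric number 3, so sp2.
C7: 4 σ bonds — 4 electron domains, sp3.

C1 sp, C2 sp, C3 sp3, C4 sp3, C5 sp2, C6 sp2, C7 sp3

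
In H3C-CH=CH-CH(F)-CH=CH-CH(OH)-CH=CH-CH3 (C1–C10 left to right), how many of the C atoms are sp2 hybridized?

6

C1: sp3
C2: sp2 ✓
C3: sp2 ✓
C4: sp3
C5: sp2 ✓
C6: sp2 ✓
C7: sp3
C8: sp2 ✓
C9: sp2 ✓
C10: sp3
C2, C3, C5, C6, C8, C9 → 6 sp2 carbons.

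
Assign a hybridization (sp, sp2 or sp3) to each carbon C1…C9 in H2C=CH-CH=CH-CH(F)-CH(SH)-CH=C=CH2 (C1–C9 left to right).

C1 sp2, C2 sp2, C3 sp2, C4 sp2, C5 sp3, C6 sp3, C7 sp2, C8 sp, C9 sp2

C1 carries 3 σ bonds, plus one π bond, giving a steric number of 3, so it is sp2.
C2 (3 σ bonds, plus one π bond) has steric number 3: sp2.
C3 (3 σ bonds, plus one π bond) has steric number 3: sp2.
C4 carries 3 σ bonds, plus one π bond, giving a steric number of 3, so it is sp2.
C5 is sp3: 4 σ bonds, 4 electron-density regions.
C6 — 4 σ bonds. Steric number 4, so sp3.
C7: 3 σ bonds, plus one π bond — 3 electron domains, sp2.
C8 (2 σ bonds, plus two π bonds) has steric number 2: sp.
C9 (3 σ bonds, plus one π bond) has steric number 3: sp2.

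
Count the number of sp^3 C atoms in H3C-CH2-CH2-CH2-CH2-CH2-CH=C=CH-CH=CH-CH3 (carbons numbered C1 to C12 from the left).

C1: sp3 ✓
C2: sp3 ✓
C3: sp3 ✓
C4: sp3 ✓
C5: sp3 ✓
C6: sp3 ✓
C7: sp2
C8: sp
C9: sp2
C10: sp2
C11: sp2
C12: sp3 ✓
C1, C2, C3, C4, C5, C6, C12 → 7 sp3 carbons.

7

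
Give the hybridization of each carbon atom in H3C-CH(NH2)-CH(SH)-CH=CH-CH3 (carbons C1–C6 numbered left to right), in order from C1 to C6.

C1 sp3, C2 sp3, C3 sp3, C4 sp2, C5 sp2, C6 sp3

C1: 4 σ bonds; 4 regions of electron density → sp3.
C2 has 4 σ bonds: steric number 4 → sp3.
C3: 4 σ bonds — 4 electron domains, sp3.
C4: 3 σ bonds, plus one π bond — 3 electron domains, sp2.
C5 is sp2: 3 σ bonds, plus one π bond, 3 electron-density regions.
C6: 4 σ bonds — 4 electron domains, sp3.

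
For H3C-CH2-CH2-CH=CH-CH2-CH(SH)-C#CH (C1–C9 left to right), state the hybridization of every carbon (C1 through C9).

C1: 4 σ bonds — 4 electron domains, sp3.
C2 (4 σ bonds) has steric number 4: sp3.
C3 has 4 σ bonds: steric number 4 → sp3.
C4 is sp2: 3 σ bonds, plus one π bond, 3 electron-density regions.
C5 carries 3 σ bonds, plus one π bond, giving a steric number of 3, so it is sp2.
C6 carries 4 σ bonds, giving a steric number of 4, so it is sp3.
C7 carries 4 σ bonds, giving a steric number of 4, so it is sp3.
C8 carries 2 σ bonds, plus two π bonds, giving a steric number of 2, so it is sp.
C9: 2 σ bonds, plus two π bonds — 2 electron domains, sp.

C1 sp3, C2 sp3, C3 sp3, C4 sp2, C5 sp2, C6 sp3, C7 sp3, C8 sp, C9 sp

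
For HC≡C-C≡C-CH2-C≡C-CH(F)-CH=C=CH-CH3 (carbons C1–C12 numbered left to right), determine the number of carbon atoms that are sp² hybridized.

C1: sp
C2: sp
C3: sp
C4: sp
C5: sp3
C6: sp
C7: sp
C8: sp3
C9: sp2 ✓
C10: sp
C11: sp2 ✓
C12: sp3
C9, C11 → 2 sp2 carbons.

2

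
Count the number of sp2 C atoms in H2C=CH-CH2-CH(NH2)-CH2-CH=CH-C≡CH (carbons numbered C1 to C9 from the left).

4

C1: sp2 ✓
C2: sp2 ✓
C3: sp3
C4: sp3
C5: sp3
C6: sp2 ✓
C7: sp2 ✓
C8: sp
C9: sp
C1, C2, C6, C7 → 4 sp2 carbons.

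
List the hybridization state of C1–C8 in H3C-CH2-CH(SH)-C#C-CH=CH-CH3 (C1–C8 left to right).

C1 sp3, C2 sp3, C3 sp3, C4 sp, C5 sp, C6 sp2, C7 sp2, C8 sp3

C1 — 4 σ bonds. Steric number 4, so sp3.
C2 is sp3: 4 σ bonds, 4 electron-density regions.
C3 carries 4 σ bonds, giving a steric number of 4, so it is sp3.
C4: 2 σ bonds, plus two π bonds — 2 electron domains, sp.
C5 — 2 σ bonds, plus two π bonds. Steric number 2, so sp.
C6 carries 3 σ bonds, plus one π bond, giving a steric number of 3, so it is sp2.
C7 is sp2: 3 σ bonds, plus one π bond, 3 electron-density regions.
C8: 4 σ bonds; 4 regions of electron density → sp3.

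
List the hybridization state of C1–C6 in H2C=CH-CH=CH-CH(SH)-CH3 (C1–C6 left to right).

C1 sp2, C2 sp2, C3 sp2, C4 sp2, C5 sp3, C6 sp3

C1 (3 σ bonds, plus one π bond) has steric number 3: sp2.
C2 has 3 σ bonds, plus one π bond: steric number 3 → sp2.
C3 carries 3 σ bonds, plus one π bond, giving a steric number of 3, so it is sp2.
C4 (3 σ bonds, plus one π bond) has steric number 3: sp2.
C5 carries 4 σ bonds, giving a steric number of 4, so it is sp3.
C6 carries 4 σ bonds, giving a steric number of 4, so it is sp3.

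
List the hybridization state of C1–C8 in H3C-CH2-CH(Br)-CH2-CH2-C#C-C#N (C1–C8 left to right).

C1 is sp3: 4 σ bonds, 4 electron-density regions.
C2: 4 σ bonds; 4 regions of electron density → sp3.
C3: 4 σ bonds — 4 electron domains, sp3.
C4 has 4 σ bonds: steric number 4 → sp3.
C5: 4 σ bonds; 4 regions of electron density → sp3.
C6 carries 2 σ bonds, plus two π bonds, giving a steric number of 2, so it is sp.
C7 has 2 σ bonds, plus two π bonds: steric number 2 → sp.
C8 is sp: 2 σ bonds, plus two π bonds, 2 electron-density regions.

C1 sp3, C2 sp3, C3 sp3, C4 sp3, C5 sp3, C6 sp, C7 sp, C8 sp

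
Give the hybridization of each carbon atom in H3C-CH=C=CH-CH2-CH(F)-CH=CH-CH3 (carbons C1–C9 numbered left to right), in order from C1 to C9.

C1 has 4 σ bonds: steric number 4 → sp3.
C2 carries 3 σ bonds, plus one π bond, giving a steric number of 3, so it is sp2.
C3: 2 σ bonds, plus two π bonds — 2 electron domains, sp.
C4: 3 σ bonds, plus one π bond; 3 regions of electron density → sp2.
C5: 4 σ bonds; 4 regions of electron density → sp3.
C6: 4 σ bonds — 4 electron domains, sp3.
C7 (3 σ bonds, plus one π bond) has steric number 3: sp2.
C8 is sp2: 3 σ bonds, plus one π bond, 3 electron-density regions.
C9 is sp3: 4 σ bonds, 4 electron-density regions.

C1 sp3, C2 sp2, C3 sp, C4 sp2, C5 sp3, C6 sp3, C7 sp2, C8 sp2, C9 sp3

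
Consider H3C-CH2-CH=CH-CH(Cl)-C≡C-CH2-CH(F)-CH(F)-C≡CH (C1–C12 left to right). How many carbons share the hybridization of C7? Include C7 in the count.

4

C7 is sp (two π bonds).
C1: sp3
C2: sp3
C3: sp2
C4: sp2
C5: sp3
C6: sp ✓
C7: sp ✓
C8: sp3
C9: sp3
C10: sp3
C11: sp ✓
C12: sp ✓
4 carbons are sp.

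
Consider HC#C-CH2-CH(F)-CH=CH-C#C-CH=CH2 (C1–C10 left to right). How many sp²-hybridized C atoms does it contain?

4

C1: sp
C2: sp
C3: sp3
C4: sp3
C5: sp2 ✓
C6: sp2 ✓
C7: sp
C8: sp
C9: sp2 ✓
C10: sp2 ✓
C5, C6, C9, C10 → 4 sp2 carbons.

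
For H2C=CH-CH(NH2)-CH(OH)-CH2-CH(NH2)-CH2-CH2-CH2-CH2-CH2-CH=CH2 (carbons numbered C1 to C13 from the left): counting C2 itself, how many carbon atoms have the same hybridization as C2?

4

C2 is sp2 (one π bond).
C1: sp2 ✓
C2: sp2 ✓
C3: sp3
C4: sp3
C5: sp3
C6: sp3
C7: sp3
C8: sp3
C9: sp3
C10: sp3
C11: sp3
C12: sp2 ✓
C13: sp2 ✓
4 carbons are sp2.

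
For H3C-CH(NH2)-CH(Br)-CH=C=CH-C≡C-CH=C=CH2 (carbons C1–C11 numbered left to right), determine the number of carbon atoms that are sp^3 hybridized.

C1: sp3 ✓
C2: sp3 ✓
C3: sp3 ✓
C4: sp2
C5: sp
C6: sp2
C7: sp
C8: sp
C9: sp2
C10: sp
C11: sp2
C1, C2, C3 → 3 sp3 carbons.

3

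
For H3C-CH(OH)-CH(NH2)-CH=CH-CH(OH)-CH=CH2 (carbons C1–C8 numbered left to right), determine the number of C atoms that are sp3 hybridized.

C1: sp3 ✓
C2: sp3 ✓
C3: sp3 ✓
C4: sp2
C5: sp2
C6: sp3 ✓
C7: sp2
C8: sp2
C1, C2, C3, C6 → 4 sp3 carbons.

4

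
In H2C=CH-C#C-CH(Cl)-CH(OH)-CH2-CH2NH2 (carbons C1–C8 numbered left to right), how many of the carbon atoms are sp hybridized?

2

C1: sp2
C2: sp2
C3: sp ✓
C4: sp ✓
C5: sp3
C6: sp3
C7: sp3
C8: sp3
C3, C4 → 2 sp carbons.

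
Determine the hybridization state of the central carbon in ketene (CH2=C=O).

The central carbon (2 σ bonds, plus two π bonds) has steric number 2: sp.

sp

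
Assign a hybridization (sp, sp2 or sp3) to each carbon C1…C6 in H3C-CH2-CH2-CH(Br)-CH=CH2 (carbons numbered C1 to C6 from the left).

C1 sp3, C2 sp3, C3 sp3, C4 sp3, C5 sp2, C6 sp2

C1 carries 4 σ bonds, giving a steric number of 4, so it is sp3.
C2 carries 4 σ bonds, giving a steric number of 4, so it is sp3.
C3 carries 4 σ bonds, giving a steric number of 4, so it is sp3.
C4 is sp3: 4 σ bonds, 4 electron-density regions.
C5 is sp2: 3 σ bonds, plus one π bond, 3 electron-density regions.
C6 has 3 σ bonds, plus one π bond: steric number 3 → sp2.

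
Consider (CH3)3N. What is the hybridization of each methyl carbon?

sp^3

Each methyl carbon: 4 σ bonds; 4 regions of electron density → sp3.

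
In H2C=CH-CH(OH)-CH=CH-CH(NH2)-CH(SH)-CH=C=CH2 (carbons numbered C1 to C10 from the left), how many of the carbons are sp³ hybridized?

C1: sp2
C2: sp2
C3: sp3 ✓
C4: sp2
C5: sp2
C6: sp3 ✓
C7: sp3 ✓
C8: sp2
C9: sp
C10: sp2
C3, C6, C7 → 3 sp3 carbons.

3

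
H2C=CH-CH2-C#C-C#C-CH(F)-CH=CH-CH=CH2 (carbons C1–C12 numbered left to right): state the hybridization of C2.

C2 has 3 σ bonds, plus one π bond: steric number 3 → sp2.

sp2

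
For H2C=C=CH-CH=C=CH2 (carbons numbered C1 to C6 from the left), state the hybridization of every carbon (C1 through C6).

C1 sp2, C2 sp, C3 sp2, C4 sp2, C5 sp, C6 sp2

C1 — 3 σ bonds, plus one π bond. Steric number 3, so sp2.
C2 (2 σ bonds, plus two π bonds) has steric number 2: sp.
C3: 3 σ bonds, plus one π bond — 3 electron domains, sp2.
C4 is sp2: 3 σ bonds, plus one π bond, 3 electron-density regions.
C5 (2 σ bonds, plus two π bonds) has steric number 2: sp.
C6 carries 3 σ bonds, plus one π bond, giving a steric number of 3, so it is sp2.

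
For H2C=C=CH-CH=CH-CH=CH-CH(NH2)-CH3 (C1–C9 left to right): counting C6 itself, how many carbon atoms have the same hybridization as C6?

6

C6 is sp2 (one π bond).
C1: sp2 ✓
C2: sp
C3: sp2 ✓
C4: sp2 ✓
C5: sp2 ✓
C6: sp2 ✓
C7: sp2 ✓
C8: sp3
C9: sp3
6 carbons are sp2.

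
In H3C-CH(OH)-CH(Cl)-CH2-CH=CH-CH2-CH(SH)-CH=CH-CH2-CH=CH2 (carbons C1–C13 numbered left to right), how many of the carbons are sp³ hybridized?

C1: sp3 ✓
C2: sp3 ✓
C3: sp3 ✓
C4: sp3 ✓
C5: sp2
C6: sp2
C7: sp3 ✓
C8: sp3 ✓
C9: sp2
C10: sp2
C11: sp3 ✓
C12: sp2
C13: sp2
C1, C2, C3, C4, C7, C8, C11 → 7 sp3 carbons.

7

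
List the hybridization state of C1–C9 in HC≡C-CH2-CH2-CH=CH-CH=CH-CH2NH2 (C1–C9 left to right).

C1 has 2 σ bonds, plus two π bonds: steric number 2 → sp.
C2 is sp: 2 σ bonds, plus two π bonds, 2 electron-density regions.
C3 — 4 σ bonds. Steric number 4, so sp3.
C4: 4 σ bonds; 4 regions of electron density → sp3.
C5 has 3 σ bonds, plus one π bond: steric number 3 → sp2.
C6 carries 3 σ bonds, plus one π bond, giving a steric number of 3, so it is sp2.
C7 — 3 σ bonds, plus one π bond. Steric number 3, so sp2.
C8: 3 σ bonds, plus one π bond; 3 regions of electron density → sp2.
C9 carries 4 σ bonds, giving a steric number of 4, so it is sp3.

C1 sp, C2 sp, C3 sp3, C4 sp3, C5 sp2, C6 sp2, C7 sp2, C8 sp2, C9 sp3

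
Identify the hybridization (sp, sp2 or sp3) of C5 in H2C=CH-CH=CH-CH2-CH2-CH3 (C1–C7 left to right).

sp^3

C5 has 4 σ bonds: steric number 4 → sp3.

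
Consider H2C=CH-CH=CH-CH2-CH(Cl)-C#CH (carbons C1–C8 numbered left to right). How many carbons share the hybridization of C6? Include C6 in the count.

2

C6 is sp3 (only σ bonds).
C1: sp2
C2: sp2
C3: sp2
C4: sp2
C5: sp3 ✓
C6: sp3 ✓
C7: sp
C8: sp
2 carbons are sp3.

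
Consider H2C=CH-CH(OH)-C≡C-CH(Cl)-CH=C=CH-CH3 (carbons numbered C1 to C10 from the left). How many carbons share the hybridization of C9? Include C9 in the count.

C9 is sp2 (one π bond).
C1: sp2 ✓
C2: sp2 ✓
C3: sp3
C4: sp
C5: sp
C6: sp3
C7: sp2 ✓
C8: sp
C9: sp2 ✓
C10: sp3
4 carbons are sp2.

4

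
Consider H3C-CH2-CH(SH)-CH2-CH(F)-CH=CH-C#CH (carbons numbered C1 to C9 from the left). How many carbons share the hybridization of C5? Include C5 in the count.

C5 is sp3 (only σ bonds).
C1: sp3 ✓
C2: sp3 ✓
C3: sp3 ✓
C4: sp3 ✓
C5: sp3 ✓
C6: sp2
C7: sp2
C8: sp
C9: sp
5 carbons are sp3.

5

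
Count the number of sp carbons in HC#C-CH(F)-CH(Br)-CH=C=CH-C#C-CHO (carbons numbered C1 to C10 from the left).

5

C1: sp ✓
C2: sp ✓
C3: sp3
C4: sp3
C5: sp2
C6: sp ✓
C7: sp2
C8: sp ✓
C9: sp ✓
C10: sp2
C1, C2, C6, C8, C9 → 5 sp carbons.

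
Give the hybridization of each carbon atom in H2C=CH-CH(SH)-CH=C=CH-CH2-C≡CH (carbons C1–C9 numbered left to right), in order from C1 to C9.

C1: 3 σ bonds, plus one π bond — 3 electron domains, sp2.
C2 (3 σ bonds, plus one π bond) has steric number 3: sp2.
C3: 4 σ bonds — 4 electron domains, sp3.
C4 — 3 σ bonds, plus one π bond. Steric number 3, so sp2.
C5: 2 σ bonds, plus two π bonds; 2 regions of electron density → sp.
C6 (3 σ bonds, plus one π bond) has steric number 3: sp2.
C7 is sp3: 4 σ bonds, 4 electron-density regions.
C8 has 2 σ bonds, plus two π bonds: steric number 2 → sp.
C9: 2 σ bonds, plus two π bonds — 2 electron domains, sp.

C1 sp2, C2 sp2, C3 sp3, C4 sp2, C5 sp, C6 sp2, C7 sp3, C8 sp, C9 sp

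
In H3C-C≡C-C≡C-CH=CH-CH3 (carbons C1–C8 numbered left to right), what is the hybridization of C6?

C6 has 3 σ bonds, plus one π bond: steric number 3 → sp2.

sp2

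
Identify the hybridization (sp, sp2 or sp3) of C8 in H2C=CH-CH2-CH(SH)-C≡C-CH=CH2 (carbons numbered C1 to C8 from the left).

sp²

C8: 3 σ bonds, plus one π bond; 3 regions of electron density → sp2.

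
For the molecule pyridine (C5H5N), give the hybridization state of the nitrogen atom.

sp²

N has two σ bonds and one lone pair in the ring plane (steric number 3 → sp2); its p orbital contributes one electron to the aromatic π system via the C=N double bond.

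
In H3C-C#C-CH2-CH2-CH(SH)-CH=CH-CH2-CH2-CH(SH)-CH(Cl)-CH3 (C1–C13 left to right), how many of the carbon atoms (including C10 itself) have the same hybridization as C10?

C10 is sp3 (only σ bonds).
C1: sp3 ✓
C2: sp
C3: sp
C4: sp3 ✓
C5: sp3 ✓
C6: sp3 ✓
C7: sp2
C8: sp2
C9: sp3 ✓
C10: sp3 ✓
C11: sp3 ✓
C12: sp3 ✓
C13: sp3 ✓
9 carbons are sp3.

9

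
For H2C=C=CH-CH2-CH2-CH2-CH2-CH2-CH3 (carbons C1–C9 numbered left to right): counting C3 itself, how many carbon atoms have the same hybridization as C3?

C3 is sp2 (one π bond).
C1: sp2 ✓
C2: sp
C3: sp2 ✓
C4: sp3
C5: sp3
C6: sp3
C7: sp3
C8: sp3
C9: sp3
2 carbons are sp2.

2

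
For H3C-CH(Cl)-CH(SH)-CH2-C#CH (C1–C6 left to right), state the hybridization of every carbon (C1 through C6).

C1 carries 4 σ bonds, giving a steric number of 4, so it is sp3.
C2: 4 σ bonds; 4 regions of electron density → sp3.
C3: 4 σ bonds — 4 electron domains, sp3.
C4: 4 σ bonds; 4 regions of electron density → sp3.
C5 has 2 σ bonds, plus two π bonds: steric number 2 → sp.
C6 has 2 σ bonds, plus two π bonds: steric number 2 → sp.

C1 sp3, C2 sp3, C3 sp3, C4 sp3, C5 sp, C6 sp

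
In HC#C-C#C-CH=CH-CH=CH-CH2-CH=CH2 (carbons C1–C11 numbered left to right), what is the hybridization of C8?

C8 — 3 σ bonds, plus one π bond. Steric number 3, so sp2.

sp^2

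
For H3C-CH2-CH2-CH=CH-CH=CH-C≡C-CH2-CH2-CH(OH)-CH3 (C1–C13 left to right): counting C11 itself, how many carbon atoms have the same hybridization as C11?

C11 is sp3 (only σ bonds).
C1: sp3 ✓
C2: sp3 ✓
C3: sp3 ✓
C4: sp2
C5: sp2
C6: sp2
C7: sp2
C8: sp
C9: sp
C10: sp3 ✓
C11: sp3 ✓
C12: sp3 ✓
C13: sp3 ✓
7 carbons are sp3.

7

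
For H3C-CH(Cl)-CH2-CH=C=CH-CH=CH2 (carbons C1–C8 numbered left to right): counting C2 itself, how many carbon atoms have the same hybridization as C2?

3

C2 is sp3 (only σ bonds).
C1: sp3 ✓
C2: sp3 ✓
C3: sp3 ✓
C4: sp2
C5: sp
C6: sp2
C7: sp2
C8: sp2
3 carbons are sp3.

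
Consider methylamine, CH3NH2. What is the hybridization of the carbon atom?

The carbon atom is sp3: 4 σ bonds, 4 electron-density regions.

sp3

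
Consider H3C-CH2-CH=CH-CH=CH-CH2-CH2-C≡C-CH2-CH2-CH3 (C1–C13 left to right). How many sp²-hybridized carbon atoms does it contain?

4

C1: sp3
C2: sp3
C3: sp2 ✓
C4: sp2 ✓
C5: sp2 ✓
C6: sp2 ✓
C7: sp3
C8: sp3
C9: sp
C10: sp
C11: sp3
C12: sp3
C13: sp3
C3, C4, C5, C6 → 4 sp2 carbons.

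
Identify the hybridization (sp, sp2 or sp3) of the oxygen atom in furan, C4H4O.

sp2

One O lone pair is in the aromatic π system (p orbital), the other is in an sp2 hybrid in the ring plane; O has two σ bonds + one in-plane lone pair → sp2.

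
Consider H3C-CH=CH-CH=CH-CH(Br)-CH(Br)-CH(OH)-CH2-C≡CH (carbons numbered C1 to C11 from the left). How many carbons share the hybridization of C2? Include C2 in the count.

C2 is sp2 (one π bond).
C1: sp3
C2: sp2 ✓
C3: sp2 ✓
C4: sp2 ✓
C5: sp2 ✓
C6: sp3
C7: sp3
C8: sp3
C9: sp3
C10: sp
C11: sp
4 carbons are sp2.

4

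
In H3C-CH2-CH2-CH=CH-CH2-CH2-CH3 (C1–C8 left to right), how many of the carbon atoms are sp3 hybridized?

C1: sp3 ✓
C2: sp3 ✓
C3: sp3 ✓
C4: sp2
C5: sp2
C6: sp3 ✓
C7: sp3 ✓
C8: sp3 ✓
C1, C2, C3, C6, C7, C8 → 6 sp3 carbons.

6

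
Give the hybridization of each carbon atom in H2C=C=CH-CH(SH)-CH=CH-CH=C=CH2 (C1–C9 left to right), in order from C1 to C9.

C1 sp2, C2 sp, C3 sp2, C4 sp3, C5 sp2, C6 sp2, C7 sp2, C8 sp, C9 sp2

C1 — 3 σ bonds, plus one π bond. Steric number 3, so sp2.
C2: 2 σ bonds, plus two π bonds — 2 electron domains, sp.
C3 carries 3 σ bonds, plus one π bond, giving a steric number of 3, so it is sp2.
C4 (4 σ bonds) has steric number 4: sp3.
C5: 3 σ bonds, plus one π bond; 3 regions of electron density → sp2.
C6 carries 3 σ bonds, plus one π bond, giving a steric number of 3, so it is sp2.
C7 is sp2: 3 σ bonds, plus one π bond, 3 electron-density regions.
C8 has 2 σ bonds, plus two π bonds: steric number 2 → sp.
C9 — 3 σ bonds, plus one π bond. Steric number 3, so sp2.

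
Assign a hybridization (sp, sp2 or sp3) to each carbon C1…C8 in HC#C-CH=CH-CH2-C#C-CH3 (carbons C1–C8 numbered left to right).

C1 (2 σ bonds, plus two π bonds) has steric number 2: sp.
C2 has 2 σ bonds, plus two π bonds: steric number 2 → sp.
C3 — 3 σ bonds, plus one π bond. Steric number 3, so sp2.
C4 — 3 σ bonds, plus one π bond. Steric number 3, so sp2.
C5 (4 σ bonds) has steric number 4: sp3.
C6 has 2 σ bonds, plus two π bonds: steric number 2 → sp.
C7 (2 σ bonds, plus two π bonds) has steric number 2: sp.
C8 is sp3: 4 σ bonds, 4 electron-density regions.

C1 sp, C2 sp, C3 sp2, C4 sp2, C5 sp3, C6 sp, C7 sp, C8 sp3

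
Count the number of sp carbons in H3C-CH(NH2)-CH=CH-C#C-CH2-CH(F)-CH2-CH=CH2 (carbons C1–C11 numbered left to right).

C1: sp3
C2: sp3
C3: sp2
C4: sp2
C5: sp ✓
C6: sp ✓
C7: sp3
C8: sp3
C9: sp3
C10: sp2
C11: sp2
C5, C6 → 2 sp carbons.

2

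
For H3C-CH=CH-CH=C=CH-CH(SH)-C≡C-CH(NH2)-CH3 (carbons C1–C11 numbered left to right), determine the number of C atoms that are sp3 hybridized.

C1: sp3 ✓
C2: sp2
C3: sp2
C4: sp2
C5: sp
C6: sp2
C7: sp3 ✓
C8: sp
C9: sp
C10: sp3 ✓
C11: sp3 ✓
C1, C7, C10, C11 → 4 sp3 carbons.

4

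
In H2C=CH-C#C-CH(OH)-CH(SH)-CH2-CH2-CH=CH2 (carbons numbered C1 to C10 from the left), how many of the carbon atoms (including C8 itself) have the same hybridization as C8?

C8 is sp3 (only σ bonds).
C1: sp2
C2: sp2
C3: sp
C4: sp
C5: sp3 ✓
C6: sp3 ✓
C7: sp3 ✓
C8: sp3 ✓
C9: sp2
C10: sp2
4 carbons are sp3.

4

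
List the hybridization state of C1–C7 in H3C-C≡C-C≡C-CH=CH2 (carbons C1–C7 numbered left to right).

C1 sp3, C2 sp, C3 sp, C4 sp, C5 sp, C6 sp2, C7 sp2

C1 — 4 σ bonds. Steric number 4, so sp3.
C2 is sp: 2 σ bonds, plus two π bonds, 2 electron-density regions.
C3: 2 σ bonds, plus two π bonds — 2 electron domains, sp.
C4 is sp: 2 σ bonds, plus two π bonds, 2 electron-density regions.
C5 has 2 σ bonds, plus two π bonds: steric number 2 → sp.
C6 has 3 σ bonds, plus one π bond: steric number 3 → sp2.
C7 (3 σ bonds, plus one π bond) has steric number 3: sp2.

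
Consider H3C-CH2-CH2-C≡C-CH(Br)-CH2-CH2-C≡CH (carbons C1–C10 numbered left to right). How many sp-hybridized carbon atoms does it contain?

4

C1: sp3
C2: sp3
C3: sp3
C4: sp ✓
C5: sp ✓
C6: sp3
C7: sp3
C8: sp3
C9: sp ✓
C10: sp ✓
C4, C5, C9, C10 → 4 sp carbons.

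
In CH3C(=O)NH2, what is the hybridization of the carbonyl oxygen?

The carbonyl oxygen is sp2: 1 σ bond and 2 lone pairs, plus one π bond, 3 electron-density regions.

sp^2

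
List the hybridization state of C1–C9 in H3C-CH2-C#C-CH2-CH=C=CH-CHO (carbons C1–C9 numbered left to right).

C1 sp3, C2 sp3, C3 sp, C4 sp, C5 sp3, C6 sp2, C7 sp, C8 sp2, C9 sp2

C1 has 4 σ bonds: steric number 4 → sp3.
C2 carries 4 σ bonds, giving a steric number of 4, so it is sp3.
C3 — 2 σ bonds, plus two π bonds. Steric number 2, so sp.
C4 is sp: 2 σ bonds, plus two π bonds, 2 electron-density regions.
C5: 4 σ bonds — 4 electron domains, sp3.
C6 carries 3 σ bonds, plus one π bond, giving a steric number of 3, so it is sp2.
C7 has 2 σ bonds, plus two π bonds: steric number 2 → sp.
C8: 3 σ bonds, plus one π bond — 3 electron domains, sp2.
C9: 3 σ bonds, plus one π bond; 3 regions of electron density → sp2.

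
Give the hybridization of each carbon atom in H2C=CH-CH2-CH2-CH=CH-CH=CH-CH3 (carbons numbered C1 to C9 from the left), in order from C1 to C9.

C1 sp2, C2 sp2, C3 sp3, C4 sp3, C5 sp2, C6 sp2, C7 sp2, C8 sp2, C9 sp3

C1: 3 σ bonds, plus one π bond — 3 electron domains, sp2.
C2: 3 σ bonds, plus one π bond — 3 electron domains, sp2.
C3 has 4 σ bonds: steric number 4 → sp3.
C4: 4 σ bonds — 4 electron domains, sp3.
C5 has 3 σ bonds, plus one π bond: steric number 3 → sp2.
C6 (3 σ bonds, plus one π bond) has steric number 3: sp2.
C7 (3 σ bonds, plus one π bond) has steric number 3: sp2.
C8 — 3 σ bonds, plus one π bond. Steric number 3, so sp2.
C9 is sp3: 4 σ bonds, 4 electron-density regions.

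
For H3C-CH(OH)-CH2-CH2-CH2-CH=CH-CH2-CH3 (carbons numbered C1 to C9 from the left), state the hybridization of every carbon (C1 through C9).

C1 is sp3: 4 σ bonds, 4 electron-density regions.
C2: 4 σ bonds — 4 electron domains, sp3.
C3 carries 4 σ bonds, giving a steric number of 4, so it is sp3.
C4 (4 σ bonds) has steric number 4: sp3.
C5 is sp3: 4 σ bonds, 4 electron-density regions.
C6 is sp2: 3 σ bonds, plus one π bond, 3 electron-density regions.
C7 — 3 σ bonds, plus one π bond. Steric number 3, so sp2.
C8 is sp3: 4 σ bonds, 4 electron-density regions.
C9: 4 σ bonds; 4 regions of electron density → sp3.

C1 sp3, C2 sp3, C3 sp3, C4 sp3, C5 sp3, C6 sp2, C7 sp2, C8 sp3, C9 sp3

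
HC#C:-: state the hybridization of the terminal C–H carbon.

sp

The terminal C–H carbon carries 2 σ bonds, plus two π bonds, giving a steric number of 2, so it is sp.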